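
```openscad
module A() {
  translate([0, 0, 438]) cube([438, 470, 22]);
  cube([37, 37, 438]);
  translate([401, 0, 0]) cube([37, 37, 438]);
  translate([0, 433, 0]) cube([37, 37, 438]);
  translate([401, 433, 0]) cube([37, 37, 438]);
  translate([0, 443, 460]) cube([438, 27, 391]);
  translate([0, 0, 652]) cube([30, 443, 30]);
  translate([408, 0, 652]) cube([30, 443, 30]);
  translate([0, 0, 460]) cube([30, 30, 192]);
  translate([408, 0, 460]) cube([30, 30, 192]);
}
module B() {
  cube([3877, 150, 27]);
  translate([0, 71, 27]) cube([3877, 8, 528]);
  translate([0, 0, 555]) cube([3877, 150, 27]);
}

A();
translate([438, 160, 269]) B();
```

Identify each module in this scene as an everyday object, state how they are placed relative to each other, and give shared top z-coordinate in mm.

Both tops at z = 851 mm.

A is a chair. B is an I-beam. The I-beam is beside the chair with their tops flush at z = 851. The shared top z-coordinate is 851 mm.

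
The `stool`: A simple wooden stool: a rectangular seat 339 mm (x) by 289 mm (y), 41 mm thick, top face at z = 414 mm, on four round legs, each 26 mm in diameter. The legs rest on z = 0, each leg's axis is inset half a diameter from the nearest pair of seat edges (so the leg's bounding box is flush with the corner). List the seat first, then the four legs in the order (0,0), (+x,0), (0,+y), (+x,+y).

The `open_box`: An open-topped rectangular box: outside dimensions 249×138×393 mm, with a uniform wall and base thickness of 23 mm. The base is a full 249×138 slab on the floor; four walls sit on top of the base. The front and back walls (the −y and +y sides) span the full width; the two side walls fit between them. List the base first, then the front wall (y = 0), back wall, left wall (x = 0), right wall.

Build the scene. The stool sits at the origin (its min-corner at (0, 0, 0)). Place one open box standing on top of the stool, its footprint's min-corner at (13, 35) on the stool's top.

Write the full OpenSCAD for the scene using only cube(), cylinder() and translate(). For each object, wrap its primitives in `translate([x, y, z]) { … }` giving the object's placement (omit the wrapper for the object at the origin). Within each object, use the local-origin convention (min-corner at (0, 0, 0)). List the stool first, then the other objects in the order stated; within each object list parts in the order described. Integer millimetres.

translate([0, 0, 373]) cube([339, 289, 41]);
translate([13, 13, 0]) cylinder(h = 373, r = 13);
translate([326, 13, 0]) cylinder(h = 373, r = 13);
translate([13, 276, 0]) cylinder(h = 373, r = 13);
translate([326, 276, 0]) cylinder(h = 373, r = 13);
translate([13, 35, 414]) {
  cube([249, 138, 23]);
  translate([0, 0, 23]) cube([249, 23, 370]);
  translate([0, 115, 23]) cube([249, 23, 370]);
  translate([0, 23, 23]) cube([23, 92, 370]);
  translate([226, 23, 23]) cube([23, 92, 370]);
}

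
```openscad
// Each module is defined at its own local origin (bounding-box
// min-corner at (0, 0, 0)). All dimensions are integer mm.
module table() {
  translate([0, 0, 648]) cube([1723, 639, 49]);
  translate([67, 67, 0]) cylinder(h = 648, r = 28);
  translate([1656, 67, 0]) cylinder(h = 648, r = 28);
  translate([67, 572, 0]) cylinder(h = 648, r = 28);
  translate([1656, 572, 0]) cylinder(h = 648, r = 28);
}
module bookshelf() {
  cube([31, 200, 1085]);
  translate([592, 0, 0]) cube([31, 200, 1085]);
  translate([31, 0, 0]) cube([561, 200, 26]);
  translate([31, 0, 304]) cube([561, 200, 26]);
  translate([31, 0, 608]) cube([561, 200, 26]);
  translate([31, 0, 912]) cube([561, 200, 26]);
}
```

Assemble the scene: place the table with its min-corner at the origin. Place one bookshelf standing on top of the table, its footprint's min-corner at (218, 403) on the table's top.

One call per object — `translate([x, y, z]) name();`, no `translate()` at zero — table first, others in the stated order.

table();
translate([218, 403, 697]) bookshelf();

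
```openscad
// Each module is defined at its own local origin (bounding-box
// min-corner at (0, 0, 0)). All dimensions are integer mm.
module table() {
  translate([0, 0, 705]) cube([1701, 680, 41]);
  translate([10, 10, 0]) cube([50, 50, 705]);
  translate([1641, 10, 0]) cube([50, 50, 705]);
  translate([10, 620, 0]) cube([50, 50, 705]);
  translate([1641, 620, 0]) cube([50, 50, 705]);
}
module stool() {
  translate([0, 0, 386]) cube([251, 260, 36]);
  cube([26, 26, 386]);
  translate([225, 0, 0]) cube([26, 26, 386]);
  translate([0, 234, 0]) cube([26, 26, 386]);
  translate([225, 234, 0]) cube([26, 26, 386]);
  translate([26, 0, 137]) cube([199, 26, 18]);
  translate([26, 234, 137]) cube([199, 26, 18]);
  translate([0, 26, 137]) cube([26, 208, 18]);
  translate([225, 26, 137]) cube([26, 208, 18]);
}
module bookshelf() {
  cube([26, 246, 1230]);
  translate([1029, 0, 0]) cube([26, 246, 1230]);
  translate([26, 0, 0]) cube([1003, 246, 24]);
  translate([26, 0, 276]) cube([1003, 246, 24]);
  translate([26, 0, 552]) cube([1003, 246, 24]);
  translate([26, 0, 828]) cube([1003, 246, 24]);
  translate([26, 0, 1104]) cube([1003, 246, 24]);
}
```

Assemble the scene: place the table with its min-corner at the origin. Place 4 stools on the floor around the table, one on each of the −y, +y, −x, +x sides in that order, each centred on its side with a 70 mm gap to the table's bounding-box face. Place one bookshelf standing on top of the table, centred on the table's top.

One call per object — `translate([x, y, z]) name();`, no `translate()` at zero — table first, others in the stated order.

table();
translate([725, -330, 0]) stool();
translate([725, 750, 0]) stool();
translate([-321, 210, 0]) stool();
translate([1771, 210, 0]) stool();
translate([323, 217, 746]) bookshelf();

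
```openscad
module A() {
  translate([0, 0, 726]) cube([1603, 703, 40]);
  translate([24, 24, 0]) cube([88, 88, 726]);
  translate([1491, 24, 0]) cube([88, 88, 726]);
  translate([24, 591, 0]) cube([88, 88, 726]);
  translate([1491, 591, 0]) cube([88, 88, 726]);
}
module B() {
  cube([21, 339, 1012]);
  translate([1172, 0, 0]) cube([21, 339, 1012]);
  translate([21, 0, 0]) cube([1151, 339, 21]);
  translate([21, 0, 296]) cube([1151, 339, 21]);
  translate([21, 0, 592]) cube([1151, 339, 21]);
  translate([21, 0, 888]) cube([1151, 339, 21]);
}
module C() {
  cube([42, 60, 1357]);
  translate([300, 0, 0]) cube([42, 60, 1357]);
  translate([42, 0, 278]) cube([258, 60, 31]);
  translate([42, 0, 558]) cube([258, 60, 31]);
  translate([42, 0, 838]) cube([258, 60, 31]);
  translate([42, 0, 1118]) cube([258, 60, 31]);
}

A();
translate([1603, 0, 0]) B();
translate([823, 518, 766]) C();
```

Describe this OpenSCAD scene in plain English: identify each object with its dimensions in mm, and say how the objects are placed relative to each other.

A is a table: top 1603 mm (x) × 703 mm (y), 40 mm thick, upper face at z = 766 mm, on four 88×88 mm square legs, each inset 24 mm from the nearest pair of top edges, running from z = 0 to the bottom of the top.

B is an open bookshelf. Two side panels, each 21 mm thick, 339 mm deep and 1012 mm tall, stand 1193 mm apart (outside-to-outside). Between them sit 4 shelves, each 21 mm thick and 339 mm deep, spanning the full gap between the sides. The bottom shelf rests on the floor (its underside at z = 0) and the clear gap between one shelf's top and the next shelf's underside is 275 mm.

C is a straight ladder. Two 42×60 mm vertical rails, 1357 mm tall, stand 342 mm apart (outside-to-outside) with their front faces coplanar on the −y side. 4 rungs, each 60 mm deep and 31 mm tall, span between the inner faces of the rails, front faces flush with the rails. The lowest rung's underside is at z = 278 mm and rungs are spaced 280 mm apart (underside to underside).

The bookshelf is against the table's +x side, with their −y faces flush. The ladder is on top of the table.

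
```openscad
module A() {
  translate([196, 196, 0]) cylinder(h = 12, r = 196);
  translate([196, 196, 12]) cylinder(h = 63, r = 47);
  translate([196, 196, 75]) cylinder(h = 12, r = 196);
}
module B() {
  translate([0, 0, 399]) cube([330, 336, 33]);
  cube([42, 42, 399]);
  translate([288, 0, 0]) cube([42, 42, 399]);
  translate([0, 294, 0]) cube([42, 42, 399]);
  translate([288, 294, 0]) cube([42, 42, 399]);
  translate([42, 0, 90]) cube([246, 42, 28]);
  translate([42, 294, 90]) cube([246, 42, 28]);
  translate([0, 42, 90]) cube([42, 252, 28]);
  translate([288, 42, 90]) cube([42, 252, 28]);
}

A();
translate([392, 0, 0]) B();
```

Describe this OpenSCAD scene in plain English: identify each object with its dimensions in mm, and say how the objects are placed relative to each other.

A is a spool: two coaxial disc flanges of radius 196 mm and thickness 12 mm, joined by a core cylinder of radius 47 mm and height 63 mm. The lower flange rests on z = 0 and the three cylinders share a vertical axis.

B is a simple wooden stool: a rectangular seat 330 mm (x) by 336 mm (y), 33 mm thick, top face at z = 432 mm, on four square legs, each 42×42 mm in cross-section. The legs rest on z = 0, each flush with a corner of the seat. Four stretchers, 42 mm wide and 28 mm tall, connect adjacent legs with their undersides at z = 90 mm, each running between the inner faces of the legs it joins and aligned with the legs' outer faces on the other axis.

The stool is against the spool's +x side, with their −y faces flush.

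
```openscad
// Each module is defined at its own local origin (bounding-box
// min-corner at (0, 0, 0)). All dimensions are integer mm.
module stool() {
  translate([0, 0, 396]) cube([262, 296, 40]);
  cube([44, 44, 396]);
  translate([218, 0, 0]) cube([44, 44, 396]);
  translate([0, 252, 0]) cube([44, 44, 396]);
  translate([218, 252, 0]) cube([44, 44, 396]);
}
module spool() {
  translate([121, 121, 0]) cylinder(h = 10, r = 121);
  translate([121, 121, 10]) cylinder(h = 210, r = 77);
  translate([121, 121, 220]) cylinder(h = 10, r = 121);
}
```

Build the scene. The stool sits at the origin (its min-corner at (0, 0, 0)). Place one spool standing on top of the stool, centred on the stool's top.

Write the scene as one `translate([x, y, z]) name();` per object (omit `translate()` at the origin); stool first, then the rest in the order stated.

stool();
translate([10, 27, 436]) spool();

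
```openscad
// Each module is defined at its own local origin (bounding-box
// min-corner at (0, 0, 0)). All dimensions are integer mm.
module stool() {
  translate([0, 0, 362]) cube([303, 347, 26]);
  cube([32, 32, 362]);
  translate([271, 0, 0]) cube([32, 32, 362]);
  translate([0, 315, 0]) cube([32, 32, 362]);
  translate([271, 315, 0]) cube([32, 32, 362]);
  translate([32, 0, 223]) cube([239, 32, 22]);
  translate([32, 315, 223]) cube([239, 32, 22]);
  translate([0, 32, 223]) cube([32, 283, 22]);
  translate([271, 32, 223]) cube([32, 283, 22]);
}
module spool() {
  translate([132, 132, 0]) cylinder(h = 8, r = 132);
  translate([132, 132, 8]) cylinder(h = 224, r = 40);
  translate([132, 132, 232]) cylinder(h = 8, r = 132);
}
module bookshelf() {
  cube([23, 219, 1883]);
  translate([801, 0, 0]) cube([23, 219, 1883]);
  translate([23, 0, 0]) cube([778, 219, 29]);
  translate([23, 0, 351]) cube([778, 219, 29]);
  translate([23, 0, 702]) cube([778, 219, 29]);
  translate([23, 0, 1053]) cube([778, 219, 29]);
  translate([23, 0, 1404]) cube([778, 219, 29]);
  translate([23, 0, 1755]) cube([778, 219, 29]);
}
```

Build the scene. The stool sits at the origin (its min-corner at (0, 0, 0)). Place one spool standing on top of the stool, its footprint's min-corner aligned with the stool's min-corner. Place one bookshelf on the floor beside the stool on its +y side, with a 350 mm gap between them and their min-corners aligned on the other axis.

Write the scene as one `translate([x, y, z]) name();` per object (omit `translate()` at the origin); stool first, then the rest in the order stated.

stool();
translate([0, 0, 388]) spool();
translate([0, 697, 0]) bookshelf();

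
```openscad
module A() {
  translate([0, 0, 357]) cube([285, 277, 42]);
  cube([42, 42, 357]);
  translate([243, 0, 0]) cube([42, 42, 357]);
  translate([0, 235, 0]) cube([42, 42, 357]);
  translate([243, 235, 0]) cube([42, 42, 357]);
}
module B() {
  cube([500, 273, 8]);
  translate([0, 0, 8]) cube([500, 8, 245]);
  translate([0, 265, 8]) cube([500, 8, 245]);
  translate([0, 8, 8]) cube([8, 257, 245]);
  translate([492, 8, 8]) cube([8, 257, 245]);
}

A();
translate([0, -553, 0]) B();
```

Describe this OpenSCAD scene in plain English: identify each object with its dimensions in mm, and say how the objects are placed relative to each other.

A is a simple wooden stool: a rectangular seat 285 mm (x) by 277 mm (y), 42 mm thick, top face at z = 399 mm, on four square legs, each 42×42 mm in cross-section. The legs rest on z = 0, each flush with a corner of the seat.

B is an open-topped rectangular box: outside dimensions 500×273×253 mm, with a uniform wall and base thickness of 8 mm. The base is a full 500×273 slab on the floor; four walls sit on top of the base. The front and back walls (the −y and +y sides) span the full width; the two side walls fit between them.

The open box is on the floor beside the stool on its −y side.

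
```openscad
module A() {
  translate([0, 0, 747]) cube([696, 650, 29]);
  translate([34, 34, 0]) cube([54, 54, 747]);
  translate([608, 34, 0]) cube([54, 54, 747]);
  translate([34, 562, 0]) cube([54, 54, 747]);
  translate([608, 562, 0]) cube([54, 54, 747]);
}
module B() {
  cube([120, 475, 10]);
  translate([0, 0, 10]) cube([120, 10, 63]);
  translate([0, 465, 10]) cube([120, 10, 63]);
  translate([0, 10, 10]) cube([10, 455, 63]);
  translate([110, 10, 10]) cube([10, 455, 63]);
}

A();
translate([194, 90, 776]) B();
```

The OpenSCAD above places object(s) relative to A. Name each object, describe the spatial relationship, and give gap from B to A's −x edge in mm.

A is a table. B is an open box. The open box is on top of the table. The gap from the open box to the table's −x edge is 194 mm.

The open box's min-x is at 194; the table's min-x is 0; gap = 194 mm.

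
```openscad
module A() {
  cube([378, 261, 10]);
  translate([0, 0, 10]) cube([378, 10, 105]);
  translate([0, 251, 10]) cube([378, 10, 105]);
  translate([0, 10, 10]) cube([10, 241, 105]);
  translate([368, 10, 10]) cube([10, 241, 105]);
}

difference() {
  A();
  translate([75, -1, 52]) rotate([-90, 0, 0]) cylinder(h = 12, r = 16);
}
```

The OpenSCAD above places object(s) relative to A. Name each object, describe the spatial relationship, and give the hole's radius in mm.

The subtracted cylinder has r = 16 mm.

A is an open box. The open box has a circular hole through its front wall. The hole's radius is 16 mm.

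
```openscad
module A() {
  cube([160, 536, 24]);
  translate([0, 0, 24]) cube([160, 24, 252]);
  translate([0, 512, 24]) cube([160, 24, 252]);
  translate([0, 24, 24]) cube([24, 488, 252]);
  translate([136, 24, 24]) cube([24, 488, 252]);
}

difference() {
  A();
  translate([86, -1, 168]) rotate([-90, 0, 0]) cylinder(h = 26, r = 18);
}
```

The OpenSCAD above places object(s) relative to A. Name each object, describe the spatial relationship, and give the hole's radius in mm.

The subtracted cylinder has r = 18 mm.

A is an open box. The open box has a circular hole through its front wall. The hole's radius is 18 mm.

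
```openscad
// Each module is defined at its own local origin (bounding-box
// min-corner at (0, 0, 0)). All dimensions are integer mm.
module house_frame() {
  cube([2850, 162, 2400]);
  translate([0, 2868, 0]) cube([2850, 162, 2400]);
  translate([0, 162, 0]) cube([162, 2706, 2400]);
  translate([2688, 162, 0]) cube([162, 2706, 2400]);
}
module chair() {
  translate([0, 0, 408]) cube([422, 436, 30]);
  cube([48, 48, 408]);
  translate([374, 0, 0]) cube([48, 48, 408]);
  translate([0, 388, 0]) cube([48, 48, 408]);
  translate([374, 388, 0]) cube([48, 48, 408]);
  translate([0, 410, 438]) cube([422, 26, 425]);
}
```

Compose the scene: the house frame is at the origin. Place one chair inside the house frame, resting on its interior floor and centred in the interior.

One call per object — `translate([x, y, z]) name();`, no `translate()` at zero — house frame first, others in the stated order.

house_frame();
translate([1214, 1297, 0]) chair();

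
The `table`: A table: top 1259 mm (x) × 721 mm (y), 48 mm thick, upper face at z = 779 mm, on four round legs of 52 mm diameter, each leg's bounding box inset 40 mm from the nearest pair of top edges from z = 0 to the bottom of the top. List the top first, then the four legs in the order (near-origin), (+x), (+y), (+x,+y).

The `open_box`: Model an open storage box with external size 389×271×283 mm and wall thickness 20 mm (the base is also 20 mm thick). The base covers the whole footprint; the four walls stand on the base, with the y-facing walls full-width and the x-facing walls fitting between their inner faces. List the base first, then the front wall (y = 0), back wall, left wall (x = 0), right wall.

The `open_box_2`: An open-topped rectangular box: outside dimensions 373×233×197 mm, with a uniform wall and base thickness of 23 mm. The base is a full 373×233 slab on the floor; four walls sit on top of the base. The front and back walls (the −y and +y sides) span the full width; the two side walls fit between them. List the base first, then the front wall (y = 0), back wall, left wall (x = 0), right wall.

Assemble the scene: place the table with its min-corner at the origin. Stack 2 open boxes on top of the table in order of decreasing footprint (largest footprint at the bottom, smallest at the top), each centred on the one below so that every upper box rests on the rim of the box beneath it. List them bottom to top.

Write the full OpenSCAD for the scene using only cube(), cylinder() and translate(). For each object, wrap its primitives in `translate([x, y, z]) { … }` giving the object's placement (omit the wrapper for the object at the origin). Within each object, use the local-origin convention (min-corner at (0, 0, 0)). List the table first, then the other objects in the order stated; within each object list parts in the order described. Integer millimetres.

translate([0, 0, 731]) cube([1259, 721, 48]);
translate([66, 66, 0]) cylinder(h = 731, r = 26);
translate([1193, 66, 0]) cylinder(h = 731, r = 26);
translate([66, 655, 0]) cylinder(h = 731, r = 26);
translate([1193, 655, 0]) cylinder(h = 731, r = 26);
translate([435, 225, 779]) {
  cube([389, 271, 20]);
  translate([0, 0, 20]) cube([389, 20, 263]);
  translate([0, 251, 20]) cube([389, 20, 263]);
  translate([0, 20, 20]) cube([20, 231, 263]);
  translate([369, 20, 20]) cube([20, 231, 263]);
}
translate([443, 244, 1062]) {
  cube([373, 233, 23]);
  translate([0, 0, 23]) cube([373, 23, 174]);
  translate([0, 210, 23]) cube([373, 23, 174]);
  translate([0, 23, 23]) cube([23, 187, 174]);
  translate([350, 23, 23]) cube([23, 187, 174]);
}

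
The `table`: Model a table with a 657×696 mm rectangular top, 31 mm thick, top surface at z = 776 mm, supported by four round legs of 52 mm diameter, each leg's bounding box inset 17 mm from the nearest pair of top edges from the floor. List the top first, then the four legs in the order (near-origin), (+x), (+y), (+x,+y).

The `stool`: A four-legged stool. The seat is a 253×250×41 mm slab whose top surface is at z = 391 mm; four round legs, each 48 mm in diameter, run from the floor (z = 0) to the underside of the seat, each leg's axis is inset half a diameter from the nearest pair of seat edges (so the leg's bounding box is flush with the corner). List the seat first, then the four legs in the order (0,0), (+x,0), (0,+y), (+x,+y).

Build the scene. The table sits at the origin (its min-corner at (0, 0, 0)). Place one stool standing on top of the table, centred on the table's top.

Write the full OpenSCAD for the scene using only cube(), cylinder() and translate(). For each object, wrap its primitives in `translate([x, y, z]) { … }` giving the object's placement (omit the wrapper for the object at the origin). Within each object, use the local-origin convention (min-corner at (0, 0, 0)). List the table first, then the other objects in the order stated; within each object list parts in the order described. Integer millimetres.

translate([0, 0, 745]) cube([657, 696, 31]);
translate([43, 43, 0]) cylinder(h = 745, r = 26);
translate([614, 43, 0]) cylinder(h = 745, r = 26);
translate([43, 653, 0]) cylinder(h = 745, r = 26);
translate([614, 653, 0]) cylinder(h = 745, r = 26);
translate([202, 223, 776]) {
  translate([0, 0, 350]) cube([253, 250, 41]);
  translate([24, 24, 0]) cylinder(h = 350, r = 24);
  translate([229, 24, 0]) cylinder(h = 350, r = 24);
  translate([24, 226, 0]) cylinder(h = 350, r = 24);
  translate([229, 226, 0]) cylinder(h = 350, r = 24);
}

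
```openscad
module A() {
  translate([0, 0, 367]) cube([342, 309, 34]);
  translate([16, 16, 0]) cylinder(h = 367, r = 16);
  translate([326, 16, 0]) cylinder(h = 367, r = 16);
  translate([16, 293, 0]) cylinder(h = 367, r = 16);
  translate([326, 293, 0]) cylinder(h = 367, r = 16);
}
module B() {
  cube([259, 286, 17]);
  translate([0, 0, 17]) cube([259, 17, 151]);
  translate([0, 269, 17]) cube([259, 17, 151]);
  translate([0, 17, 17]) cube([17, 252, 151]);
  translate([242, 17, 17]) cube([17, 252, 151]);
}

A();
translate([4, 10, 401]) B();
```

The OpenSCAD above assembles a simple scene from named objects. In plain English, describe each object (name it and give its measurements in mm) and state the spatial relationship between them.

A is a simple wooden stool: a rectangular seat 342 mm (x) by 309 mm (y), 34 mm thick, top face at z = 401 mm, on four round legs, each 32 mm in diameter. The legs rest on z = 0, each leg's axis is inset half a diameter from the nearest pair of seat edges (so the leg's bounding box is flush with the corner).

B is an open storage box with external size 259×286×168 mm and wall thickness 17 mm (the base is also 17 mm thick). The base covers the whole footprint; the four walls stand on the base, with the y-facing walls full-width and the x-facing walls fitting between their inner faces.

The open box is on top of the stool.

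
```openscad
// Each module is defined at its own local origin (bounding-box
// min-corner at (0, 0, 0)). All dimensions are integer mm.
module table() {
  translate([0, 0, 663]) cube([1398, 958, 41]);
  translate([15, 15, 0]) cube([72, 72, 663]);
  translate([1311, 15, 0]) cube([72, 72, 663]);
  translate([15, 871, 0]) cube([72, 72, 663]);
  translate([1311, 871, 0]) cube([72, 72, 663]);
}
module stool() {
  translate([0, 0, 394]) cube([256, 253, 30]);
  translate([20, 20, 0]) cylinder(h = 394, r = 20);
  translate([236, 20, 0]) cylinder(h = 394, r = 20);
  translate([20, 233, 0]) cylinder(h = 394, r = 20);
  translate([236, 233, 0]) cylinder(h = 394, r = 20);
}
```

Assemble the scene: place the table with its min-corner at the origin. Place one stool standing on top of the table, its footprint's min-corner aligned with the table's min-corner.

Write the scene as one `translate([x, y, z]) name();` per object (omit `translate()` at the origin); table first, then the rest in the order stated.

table();
translate([0, 0, 704]) stool();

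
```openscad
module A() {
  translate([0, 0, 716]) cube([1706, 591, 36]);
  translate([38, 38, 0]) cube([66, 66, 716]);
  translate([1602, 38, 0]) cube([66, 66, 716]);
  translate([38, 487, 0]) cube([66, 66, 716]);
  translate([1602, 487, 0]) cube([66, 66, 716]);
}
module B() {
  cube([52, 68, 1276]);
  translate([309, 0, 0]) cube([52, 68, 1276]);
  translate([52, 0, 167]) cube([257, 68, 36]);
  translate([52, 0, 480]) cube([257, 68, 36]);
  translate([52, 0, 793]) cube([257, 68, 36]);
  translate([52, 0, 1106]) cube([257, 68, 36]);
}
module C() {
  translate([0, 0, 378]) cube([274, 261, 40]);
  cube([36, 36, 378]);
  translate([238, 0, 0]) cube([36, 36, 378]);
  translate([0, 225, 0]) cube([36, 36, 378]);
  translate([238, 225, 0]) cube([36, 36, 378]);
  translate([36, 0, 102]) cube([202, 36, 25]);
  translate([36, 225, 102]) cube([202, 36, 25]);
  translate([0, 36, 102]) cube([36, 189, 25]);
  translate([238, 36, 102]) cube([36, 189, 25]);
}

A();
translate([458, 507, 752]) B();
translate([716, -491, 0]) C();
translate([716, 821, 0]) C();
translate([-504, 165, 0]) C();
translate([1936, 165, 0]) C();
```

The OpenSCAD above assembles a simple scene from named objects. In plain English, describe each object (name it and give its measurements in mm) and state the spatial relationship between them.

A is a table with a 1706×591 mm rectangular top, 36 mm thick, top surface at z = 752 mm, supported by four 66×66 mm square legs, each inset 38 mm from the nearest pair of top edges, running from the floor.

B is a straight ladder. Two 52×68 mm vertical rails, 1276 mm tall, stand 361 mm apart (outside-to-outside) with their front faces coplanar on the −y side. 4 rungs, each 68 mm deep and 36 mm tall, span between the inner faces of the rails, front faces flush with the rails. The lowest rung's underside is at z = 167 mm and rungs are spaced 313 mm apart (underside to underside).

C is a simple wooden stool: a rectangular seat 274 mm (x) by 261 mm (y), 40 mm thick, top face at z = 418 mm, on four square legs, each 36×36 mm in cross-section. The legs rest on z = 0, each flush with a corner of the seat. Four stretchers, 36 mm wide and 25 mm tall, connect adjacent legs with their undersides at z = 102 mm, each running between the inner faces of the legs it joins and aligned with the legs' outer faces on the other axis.

The ladder is on top of the table. Four stools sit around the table at the −y, +y, −x, +x sides.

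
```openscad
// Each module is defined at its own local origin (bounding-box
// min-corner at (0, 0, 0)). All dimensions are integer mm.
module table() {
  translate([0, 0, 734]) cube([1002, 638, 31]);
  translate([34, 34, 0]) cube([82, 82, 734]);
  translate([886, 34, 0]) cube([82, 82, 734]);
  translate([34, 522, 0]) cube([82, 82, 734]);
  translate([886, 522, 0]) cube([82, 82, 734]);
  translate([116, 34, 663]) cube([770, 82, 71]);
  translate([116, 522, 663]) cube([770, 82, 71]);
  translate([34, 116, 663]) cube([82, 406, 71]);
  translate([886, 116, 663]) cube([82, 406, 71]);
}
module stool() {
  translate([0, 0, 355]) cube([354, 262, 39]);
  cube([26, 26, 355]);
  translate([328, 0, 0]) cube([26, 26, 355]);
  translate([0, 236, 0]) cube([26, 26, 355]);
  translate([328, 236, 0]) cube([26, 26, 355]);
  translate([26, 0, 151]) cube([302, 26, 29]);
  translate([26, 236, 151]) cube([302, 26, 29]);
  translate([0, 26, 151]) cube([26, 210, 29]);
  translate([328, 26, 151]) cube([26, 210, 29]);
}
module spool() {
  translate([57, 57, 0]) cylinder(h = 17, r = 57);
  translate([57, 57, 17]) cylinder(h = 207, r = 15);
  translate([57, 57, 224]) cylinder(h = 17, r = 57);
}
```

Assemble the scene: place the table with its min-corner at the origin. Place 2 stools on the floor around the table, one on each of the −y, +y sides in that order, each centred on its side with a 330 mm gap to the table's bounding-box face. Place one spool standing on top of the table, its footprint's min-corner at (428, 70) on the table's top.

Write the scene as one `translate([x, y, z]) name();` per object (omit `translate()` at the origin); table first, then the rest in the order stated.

table();
translate([324, -592, 0]) stool();
translate([324, 968, 0]) stool();
translate([428, 70, 765]) spool();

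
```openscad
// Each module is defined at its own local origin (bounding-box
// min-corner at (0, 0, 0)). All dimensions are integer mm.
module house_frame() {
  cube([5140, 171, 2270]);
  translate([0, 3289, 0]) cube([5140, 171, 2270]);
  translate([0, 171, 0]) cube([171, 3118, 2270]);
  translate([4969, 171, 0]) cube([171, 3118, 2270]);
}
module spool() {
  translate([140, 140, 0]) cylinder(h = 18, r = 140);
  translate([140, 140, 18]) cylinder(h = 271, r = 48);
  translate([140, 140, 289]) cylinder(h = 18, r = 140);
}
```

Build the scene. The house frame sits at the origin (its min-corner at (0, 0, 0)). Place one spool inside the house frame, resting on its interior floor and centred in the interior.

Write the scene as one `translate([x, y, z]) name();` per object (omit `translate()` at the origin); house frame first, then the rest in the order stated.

house_frame();
translate([2430, 1590, 0]) spool();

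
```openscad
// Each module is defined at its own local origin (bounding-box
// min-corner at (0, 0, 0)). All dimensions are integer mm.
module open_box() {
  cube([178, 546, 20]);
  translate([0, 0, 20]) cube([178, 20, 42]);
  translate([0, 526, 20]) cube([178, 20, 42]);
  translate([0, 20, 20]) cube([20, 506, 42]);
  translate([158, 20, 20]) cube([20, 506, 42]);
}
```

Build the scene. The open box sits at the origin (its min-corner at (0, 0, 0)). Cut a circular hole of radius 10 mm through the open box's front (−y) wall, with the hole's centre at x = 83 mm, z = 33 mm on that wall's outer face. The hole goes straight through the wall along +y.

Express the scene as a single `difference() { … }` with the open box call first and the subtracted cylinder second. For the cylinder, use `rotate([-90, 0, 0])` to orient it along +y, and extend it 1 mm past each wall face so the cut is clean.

difference() {
  open_box();
  translate([83, -1, 33]) rotate([-90, 0, 0]) cylinder(h = 22, r = 10);
}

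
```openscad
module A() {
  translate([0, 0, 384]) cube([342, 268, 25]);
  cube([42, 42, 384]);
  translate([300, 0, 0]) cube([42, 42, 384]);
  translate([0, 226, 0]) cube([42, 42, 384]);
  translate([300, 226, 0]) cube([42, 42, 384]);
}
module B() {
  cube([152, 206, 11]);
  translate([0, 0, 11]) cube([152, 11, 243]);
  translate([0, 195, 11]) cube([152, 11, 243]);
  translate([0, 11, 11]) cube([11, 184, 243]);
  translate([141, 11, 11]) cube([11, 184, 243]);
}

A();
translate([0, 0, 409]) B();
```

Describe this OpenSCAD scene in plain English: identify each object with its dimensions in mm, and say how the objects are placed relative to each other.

A is a four-legged stool. The seat is 342×268 mm, 25 mm thick, top at z = 409 mm. It stands on four square legs, each 42×42 mm in cross-section, from z = 0 to the seat underside, each flush with a corner of the seat.

B is an open storage box with external size 152×206×254 mm and wall thickness 11 mm (the base is also 11 mm thick). The base covers the whole footprint; the four walls stand on the base, with the y-facing walls full-width and the x-facing walls fitting between their inner faces.

The open box is on top of the stool.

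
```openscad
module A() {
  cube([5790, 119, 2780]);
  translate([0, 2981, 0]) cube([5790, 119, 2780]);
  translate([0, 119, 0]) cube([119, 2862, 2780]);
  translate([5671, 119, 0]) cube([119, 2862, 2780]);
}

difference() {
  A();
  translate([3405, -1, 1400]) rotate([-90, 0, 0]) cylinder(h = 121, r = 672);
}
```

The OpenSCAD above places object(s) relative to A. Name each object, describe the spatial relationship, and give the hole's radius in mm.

The subtracted cylinder has r = 672 mm.

A is a house frame. The house frame has a circular hole through its front wall. The hole's radius is 672 mm.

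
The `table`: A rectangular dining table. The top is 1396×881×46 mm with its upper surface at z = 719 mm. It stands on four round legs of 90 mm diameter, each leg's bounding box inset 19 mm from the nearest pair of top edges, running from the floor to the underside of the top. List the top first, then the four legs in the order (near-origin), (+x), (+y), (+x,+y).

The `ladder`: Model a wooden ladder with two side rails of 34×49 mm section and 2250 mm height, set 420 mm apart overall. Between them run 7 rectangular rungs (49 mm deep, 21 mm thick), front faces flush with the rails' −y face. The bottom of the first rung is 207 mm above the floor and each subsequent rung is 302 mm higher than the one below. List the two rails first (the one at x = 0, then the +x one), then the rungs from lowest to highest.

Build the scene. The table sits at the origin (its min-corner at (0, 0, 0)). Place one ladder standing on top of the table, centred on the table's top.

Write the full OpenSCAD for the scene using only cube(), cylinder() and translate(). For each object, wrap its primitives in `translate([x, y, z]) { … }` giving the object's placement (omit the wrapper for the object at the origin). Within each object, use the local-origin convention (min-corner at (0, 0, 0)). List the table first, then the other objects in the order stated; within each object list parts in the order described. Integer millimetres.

translate([0, 0, 673]) cube([1396, 881, 46]);
translate([64, 64, 0]) cylinder(h = 673, r = 45);
translate([1332, 64, 0]) cylinder(h = 673, r = 45);
translate([64, 817, 0]) cylinder(h = 673, r = 45);
translate([1332, 817, 0]) cylinder(h = 673, r = 45);
translate([488, 416, 719]) {
  cube([34, 49, 2250]);
  translate([386, 0, 0]) cube([34, 49, 2250]);
  translate([34, 0, 207]) cube([352, 49, 21]);
  translate([34, 0, 509]) cube([352, 49, 21]);
  translate([34, 0, 811]) cube([352, 49, 21]);
  translate([34, 0, 1113]) cube([352, 49, 21]);
  translate([34, 0, 1415]) cube([352, 49, 21]);
  translate([34, 0, 1717]) cube([352, 49, 21]);
  translate([34, 0, 2019]) cube([352, 49, 21]);
}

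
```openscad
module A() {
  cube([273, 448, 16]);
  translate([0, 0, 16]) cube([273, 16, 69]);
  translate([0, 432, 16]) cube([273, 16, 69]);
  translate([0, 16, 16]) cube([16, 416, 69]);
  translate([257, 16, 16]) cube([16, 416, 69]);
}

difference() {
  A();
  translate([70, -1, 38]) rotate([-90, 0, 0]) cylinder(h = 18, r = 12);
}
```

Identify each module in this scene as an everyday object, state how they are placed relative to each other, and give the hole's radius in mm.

The subtracted cylinder has r = 12 mm.

A is an open box. The open box has a circular hole through its front wall. The hole's radius is 12 mm.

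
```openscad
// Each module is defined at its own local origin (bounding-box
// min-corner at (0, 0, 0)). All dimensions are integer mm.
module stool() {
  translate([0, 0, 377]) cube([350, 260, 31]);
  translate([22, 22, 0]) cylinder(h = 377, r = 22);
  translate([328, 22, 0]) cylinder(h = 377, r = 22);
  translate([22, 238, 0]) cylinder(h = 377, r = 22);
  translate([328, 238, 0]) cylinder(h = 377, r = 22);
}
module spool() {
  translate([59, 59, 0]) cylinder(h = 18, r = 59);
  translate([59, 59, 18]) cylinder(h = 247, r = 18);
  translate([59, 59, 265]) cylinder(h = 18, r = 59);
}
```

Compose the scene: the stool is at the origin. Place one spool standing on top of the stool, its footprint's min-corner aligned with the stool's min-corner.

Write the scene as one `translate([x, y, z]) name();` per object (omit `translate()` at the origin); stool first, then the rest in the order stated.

stool();
translate([0, 0, 408]) spool();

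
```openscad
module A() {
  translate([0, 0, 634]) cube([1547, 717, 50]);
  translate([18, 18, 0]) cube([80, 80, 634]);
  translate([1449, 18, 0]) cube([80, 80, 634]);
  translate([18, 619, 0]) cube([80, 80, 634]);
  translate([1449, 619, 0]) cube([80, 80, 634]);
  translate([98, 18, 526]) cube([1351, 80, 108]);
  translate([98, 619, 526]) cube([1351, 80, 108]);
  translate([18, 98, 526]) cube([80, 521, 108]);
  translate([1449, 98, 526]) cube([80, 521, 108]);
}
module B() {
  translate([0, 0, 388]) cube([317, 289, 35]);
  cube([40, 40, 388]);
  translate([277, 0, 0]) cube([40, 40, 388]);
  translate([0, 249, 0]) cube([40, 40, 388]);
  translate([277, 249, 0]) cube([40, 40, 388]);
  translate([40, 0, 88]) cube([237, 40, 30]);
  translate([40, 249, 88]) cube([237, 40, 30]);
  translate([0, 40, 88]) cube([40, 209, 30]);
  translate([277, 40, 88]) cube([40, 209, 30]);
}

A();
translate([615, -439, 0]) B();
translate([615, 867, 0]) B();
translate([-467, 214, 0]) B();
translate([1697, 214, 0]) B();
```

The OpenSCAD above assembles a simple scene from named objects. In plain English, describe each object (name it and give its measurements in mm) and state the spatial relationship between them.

A is a table with a 1547×717 mm rectangular top, 50 mm thick, top surface at z = 684 mm, supported by four 80×80 mm square legs, each inset 18 mm from the nearest pair of top edges, running from the floor. Four apron rails, 80 mm thick and 108 mm tall, run between adjacent legs with their top edges flush with the underside of the top and their outer faces flush with the legs' outer faces.

B is a four-legged stool. The seat is a 317×289×35 mm slab whose top surface is at z = 423 mm; four square legs, each 40×40 mm in cross-section, run from the floor (z = 0) to the underside of the seat, each flush with a corner of the seat. Four stretchers, 40 mm wide and 30 mm tall, connect adjacent legs with their undersides at z = 88 mm, each running between the inner faces of the legs it joins and aligned with the legs' outer faces on the other axis.

Four stools sit around the table at the −y, +y, −x, +x sides.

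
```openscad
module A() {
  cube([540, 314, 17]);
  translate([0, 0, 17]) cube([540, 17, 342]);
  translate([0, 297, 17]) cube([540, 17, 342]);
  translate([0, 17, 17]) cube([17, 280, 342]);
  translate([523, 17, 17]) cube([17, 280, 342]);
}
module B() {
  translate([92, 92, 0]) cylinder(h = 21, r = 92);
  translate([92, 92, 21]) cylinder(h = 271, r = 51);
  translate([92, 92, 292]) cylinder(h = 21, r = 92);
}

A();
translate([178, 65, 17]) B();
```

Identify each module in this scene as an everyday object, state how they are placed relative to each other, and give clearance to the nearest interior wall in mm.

Clearances: x = 161, y = 48; minimum 48 mm.

A is an open box. B is a spool. The spool sits inside the open box, centred. The clearance to the nearest interior wall is 48 mm.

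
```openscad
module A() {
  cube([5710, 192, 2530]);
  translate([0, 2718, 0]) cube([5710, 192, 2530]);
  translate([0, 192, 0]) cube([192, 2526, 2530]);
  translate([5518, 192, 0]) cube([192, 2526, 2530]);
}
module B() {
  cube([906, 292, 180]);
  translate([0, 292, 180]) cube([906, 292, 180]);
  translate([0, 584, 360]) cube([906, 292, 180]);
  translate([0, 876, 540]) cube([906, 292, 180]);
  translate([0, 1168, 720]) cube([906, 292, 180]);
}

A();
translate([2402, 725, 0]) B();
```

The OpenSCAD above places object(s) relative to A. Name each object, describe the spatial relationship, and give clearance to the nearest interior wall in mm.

A is a house frame. B is a staircase. The staircase sits inside the house frame, centred. The clearance to the nearest interior wall is 533 mm.

Clearances: x = 2210, y = 533; minimum 533 mm.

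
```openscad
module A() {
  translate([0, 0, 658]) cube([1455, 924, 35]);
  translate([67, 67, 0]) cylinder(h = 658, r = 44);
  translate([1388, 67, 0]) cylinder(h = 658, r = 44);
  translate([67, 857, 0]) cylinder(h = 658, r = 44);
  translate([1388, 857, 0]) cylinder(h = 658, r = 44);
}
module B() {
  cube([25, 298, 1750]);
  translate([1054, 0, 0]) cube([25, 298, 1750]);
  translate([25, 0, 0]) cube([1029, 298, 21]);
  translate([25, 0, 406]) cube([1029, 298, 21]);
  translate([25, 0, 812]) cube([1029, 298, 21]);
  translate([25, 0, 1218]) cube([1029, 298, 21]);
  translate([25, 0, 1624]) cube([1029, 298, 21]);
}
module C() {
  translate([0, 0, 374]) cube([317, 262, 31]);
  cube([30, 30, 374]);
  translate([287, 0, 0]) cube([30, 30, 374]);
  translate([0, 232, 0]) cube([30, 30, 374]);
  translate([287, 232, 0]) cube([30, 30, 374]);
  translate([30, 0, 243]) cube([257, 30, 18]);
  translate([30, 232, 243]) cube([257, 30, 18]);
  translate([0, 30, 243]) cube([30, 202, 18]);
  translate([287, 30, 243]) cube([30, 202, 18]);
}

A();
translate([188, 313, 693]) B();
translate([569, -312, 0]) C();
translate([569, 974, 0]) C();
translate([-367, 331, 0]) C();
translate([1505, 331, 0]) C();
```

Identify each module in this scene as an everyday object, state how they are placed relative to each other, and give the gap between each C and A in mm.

Each stool's nearest face is 50 mm from the table's bounding box.

A is a table. B is a bookshelf. C is a stool. The bookshelf is on top of the table, centred. Four stools sit around the table at the −y, +y, −x, +x sides. The gap between each stool and the table is 50 mm.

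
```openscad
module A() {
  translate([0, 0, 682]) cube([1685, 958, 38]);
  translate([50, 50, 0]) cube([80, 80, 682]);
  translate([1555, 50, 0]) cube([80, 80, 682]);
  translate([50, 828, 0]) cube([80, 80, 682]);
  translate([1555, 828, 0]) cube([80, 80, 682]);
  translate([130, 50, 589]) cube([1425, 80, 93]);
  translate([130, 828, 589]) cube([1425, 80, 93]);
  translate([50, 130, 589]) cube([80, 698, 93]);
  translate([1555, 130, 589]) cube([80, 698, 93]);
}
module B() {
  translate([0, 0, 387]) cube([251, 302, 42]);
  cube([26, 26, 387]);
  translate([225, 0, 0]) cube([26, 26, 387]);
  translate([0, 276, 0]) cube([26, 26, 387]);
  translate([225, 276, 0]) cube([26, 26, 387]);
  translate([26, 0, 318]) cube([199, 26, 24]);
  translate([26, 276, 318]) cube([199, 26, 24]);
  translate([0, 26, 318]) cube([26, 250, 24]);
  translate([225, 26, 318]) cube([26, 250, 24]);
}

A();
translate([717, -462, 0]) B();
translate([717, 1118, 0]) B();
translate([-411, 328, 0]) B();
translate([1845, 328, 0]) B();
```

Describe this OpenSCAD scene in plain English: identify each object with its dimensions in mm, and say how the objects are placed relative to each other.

A is a table: top 1685 mm (x) × 958 mm (y), 38 mm thick, upper face at z = 720 mm, on four 80×80 mm square legs, each inset 50 mm from the nearest pair of top edges, running from z = 0 to the bottom of the top. Four apron rails, 80 mm thick and 93 mm tall, run between adjacent legs with their top edges flush with the underside of the top and their outer faces flush with the legs' outer faces.

B is a four-legged stool. The seat is a 251×302×42 mm slab whose top surface is at z = 429 mm; four square legs, each 26×26 mm in cross-section, run from the floor (z = 0) to the underside of the seat, each flush with a corner of the seat. Four stretchers, 26 mm wide and 24 mm tall, connect adjacent legs with their undersides at z = 318 mm, each running between the inner faces of the legs it joins and aligned with the legs' outer faces on the other axis.

Four stools sit around the table at the −y, +y, −x, +x sides.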